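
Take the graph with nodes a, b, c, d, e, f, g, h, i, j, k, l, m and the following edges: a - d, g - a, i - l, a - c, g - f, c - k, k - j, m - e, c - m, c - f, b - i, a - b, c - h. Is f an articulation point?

Deleting f leaves 1 component (was 1) (its neighbors c, g remain connected to each other), so f is not a cut vertex.

No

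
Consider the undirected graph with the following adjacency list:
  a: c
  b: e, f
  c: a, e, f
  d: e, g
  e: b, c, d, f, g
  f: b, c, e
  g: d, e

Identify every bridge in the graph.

a-c

The edges on the cycle e-c-f-e are not bridges since each lies on that cycle.
But removing a-c disconnects a from c — this is a bridge.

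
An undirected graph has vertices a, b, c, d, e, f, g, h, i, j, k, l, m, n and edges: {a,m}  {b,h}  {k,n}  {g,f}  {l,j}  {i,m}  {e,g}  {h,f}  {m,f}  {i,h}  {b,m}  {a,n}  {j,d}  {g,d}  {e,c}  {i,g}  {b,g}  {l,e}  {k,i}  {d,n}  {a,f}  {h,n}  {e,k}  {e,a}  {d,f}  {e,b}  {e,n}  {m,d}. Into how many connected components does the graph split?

Starting from a we can reach a, b, c, d, e, f, g, h, i, j, k, l, m, n. That is one component of size 14.
Total: 1 component.

1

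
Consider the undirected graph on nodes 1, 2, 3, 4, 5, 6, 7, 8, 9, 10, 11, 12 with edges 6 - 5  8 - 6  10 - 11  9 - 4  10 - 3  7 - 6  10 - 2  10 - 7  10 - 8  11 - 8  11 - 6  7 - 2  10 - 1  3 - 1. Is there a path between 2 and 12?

No

The component containing 2 is {1, 2, 3, 5, 6, 7, 8, 10, 11}, and 12 is not in it.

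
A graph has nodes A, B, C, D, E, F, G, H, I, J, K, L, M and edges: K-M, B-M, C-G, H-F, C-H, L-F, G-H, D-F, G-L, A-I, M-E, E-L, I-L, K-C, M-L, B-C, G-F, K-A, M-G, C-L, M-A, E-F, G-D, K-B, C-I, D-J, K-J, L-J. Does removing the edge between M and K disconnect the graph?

No

After removing M-K, the path M-B-K still connects them, so the edge is not a bridge.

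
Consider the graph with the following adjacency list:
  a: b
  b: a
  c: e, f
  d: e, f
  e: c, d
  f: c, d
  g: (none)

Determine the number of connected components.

g is isolated — a component by itself.
Starting from a we can reach a, b. That is one component of size 2.
Starting from c we can reach c, d, e, f. That is one component of size 4.
Total: 3 components.

3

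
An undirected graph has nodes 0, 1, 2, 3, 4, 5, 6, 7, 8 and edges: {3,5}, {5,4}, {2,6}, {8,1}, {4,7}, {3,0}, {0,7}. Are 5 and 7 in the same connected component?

From 5 we can reach 0, 3, 4, 5, 7, which includes 7.

Yes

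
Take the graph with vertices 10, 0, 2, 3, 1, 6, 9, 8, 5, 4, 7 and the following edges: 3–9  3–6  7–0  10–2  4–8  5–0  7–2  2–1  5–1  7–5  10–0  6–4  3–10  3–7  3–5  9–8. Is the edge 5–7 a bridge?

After removing 5–7, the path 5-3-7 still connects them, so the edge is not a bridge.

No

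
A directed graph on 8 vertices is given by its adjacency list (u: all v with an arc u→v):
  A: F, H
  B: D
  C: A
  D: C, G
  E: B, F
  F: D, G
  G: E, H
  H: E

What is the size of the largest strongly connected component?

8

{A, B, C, D, E, F, G, H} are all mutually reachable — one SCC of size 8.
The largest has 8 vertices.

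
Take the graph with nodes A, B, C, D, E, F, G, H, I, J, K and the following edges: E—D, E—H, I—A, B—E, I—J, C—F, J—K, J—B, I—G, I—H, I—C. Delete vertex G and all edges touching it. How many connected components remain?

With G gone, the remaining components are: {A, B, C, D, E, F, H, I, J, K}.
That is 1 component.

1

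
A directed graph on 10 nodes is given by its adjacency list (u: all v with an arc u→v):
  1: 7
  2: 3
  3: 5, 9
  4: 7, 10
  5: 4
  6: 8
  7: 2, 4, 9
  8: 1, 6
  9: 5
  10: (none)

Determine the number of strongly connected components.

{2, 3, 4, 5, 7, 9} are all mutually reachable — one SCC of size 6.
{6, 8} are all mutually reachable — one SCC of size 2.
{10} is an SCC by itself.
{1} is an SCC by itself.
That gives 4 strongly connected components.

4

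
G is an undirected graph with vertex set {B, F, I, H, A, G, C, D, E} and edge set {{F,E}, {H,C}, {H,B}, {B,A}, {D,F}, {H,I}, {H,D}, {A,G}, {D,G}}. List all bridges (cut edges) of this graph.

The edges on the cycle H-D-G-A-B-H are not bridges since each lies on that cycle.
But removing H—I disconnects H from I; removing F—E disconnects F from E; removing H—C disconnects H from C; removing F—D disconnects F from D — these are bridges.

C-H, D-F, E-F, H-I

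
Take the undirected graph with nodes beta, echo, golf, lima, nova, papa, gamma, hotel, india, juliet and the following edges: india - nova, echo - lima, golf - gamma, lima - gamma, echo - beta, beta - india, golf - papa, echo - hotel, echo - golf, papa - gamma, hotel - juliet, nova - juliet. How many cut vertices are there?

1

Removing echo increases the component count from 1 to 2, so echo is a cut vertex.
By contrast removing lima leaves 1 component; it is not a cut vertex. No other vertex is a cut vertex either.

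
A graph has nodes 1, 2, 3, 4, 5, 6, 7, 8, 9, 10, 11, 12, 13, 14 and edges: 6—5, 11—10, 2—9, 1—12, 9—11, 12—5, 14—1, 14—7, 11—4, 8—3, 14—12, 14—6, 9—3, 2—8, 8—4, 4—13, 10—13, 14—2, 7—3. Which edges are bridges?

The edges on the cycle 14-1-12-14 are not bridges since each lies on that cycle.
Every edge lies on some cycle, so there are no bridges.

none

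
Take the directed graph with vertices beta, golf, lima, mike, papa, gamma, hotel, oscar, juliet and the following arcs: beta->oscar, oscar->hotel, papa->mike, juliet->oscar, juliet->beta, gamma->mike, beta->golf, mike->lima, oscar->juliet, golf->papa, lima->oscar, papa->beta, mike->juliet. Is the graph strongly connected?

There is no directed path from hotel to oscar, so the graph is not strongly connected.

No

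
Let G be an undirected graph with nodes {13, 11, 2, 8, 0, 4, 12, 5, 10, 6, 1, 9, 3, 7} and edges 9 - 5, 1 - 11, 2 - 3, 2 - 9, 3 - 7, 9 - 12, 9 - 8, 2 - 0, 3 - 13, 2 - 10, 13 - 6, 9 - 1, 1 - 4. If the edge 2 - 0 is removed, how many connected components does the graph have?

2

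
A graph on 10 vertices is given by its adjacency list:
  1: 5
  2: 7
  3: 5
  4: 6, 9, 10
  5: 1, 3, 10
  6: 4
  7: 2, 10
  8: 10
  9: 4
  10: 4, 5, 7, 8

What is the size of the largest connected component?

Starting from 1 we can reach 1, 2, 3, 4, 5, 6, 7, 8, 9, 10. That is one component of size 10.
The largest has 10 vertices.

10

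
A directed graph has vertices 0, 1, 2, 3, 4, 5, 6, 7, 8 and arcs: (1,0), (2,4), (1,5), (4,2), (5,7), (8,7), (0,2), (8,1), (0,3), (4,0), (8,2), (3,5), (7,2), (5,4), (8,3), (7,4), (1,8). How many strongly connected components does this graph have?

3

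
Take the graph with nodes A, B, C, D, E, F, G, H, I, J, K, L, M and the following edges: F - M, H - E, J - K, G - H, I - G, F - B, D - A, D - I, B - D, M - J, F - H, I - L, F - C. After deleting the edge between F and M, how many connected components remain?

2

Before removal there is 1 component.
F - M is a bridge — removing it separates F's side from M's side.
After removal: 2 components.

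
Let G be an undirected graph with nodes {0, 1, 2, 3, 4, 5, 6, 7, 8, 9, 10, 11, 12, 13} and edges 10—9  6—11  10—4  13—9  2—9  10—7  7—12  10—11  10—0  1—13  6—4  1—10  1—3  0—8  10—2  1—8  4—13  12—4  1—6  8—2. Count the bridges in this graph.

1

The edges on the cycle 10-7-12-4-13-9-10 are not bridges since each lies on that cycle.
But removing 1—3 disconnects 1 from 3 — this is a bridge.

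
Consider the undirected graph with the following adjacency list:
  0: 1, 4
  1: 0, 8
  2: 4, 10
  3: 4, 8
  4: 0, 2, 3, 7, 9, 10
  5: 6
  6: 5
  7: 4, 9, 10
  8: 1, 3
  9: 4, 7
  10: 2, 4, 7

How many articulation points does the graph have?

Removing 4 increases the component count from 2 to 3, so 4 is a cut vertex.
By contrast removing 1 leaves 2 components; it is not a cut vertex. No other vertex is a cut vertex either.

1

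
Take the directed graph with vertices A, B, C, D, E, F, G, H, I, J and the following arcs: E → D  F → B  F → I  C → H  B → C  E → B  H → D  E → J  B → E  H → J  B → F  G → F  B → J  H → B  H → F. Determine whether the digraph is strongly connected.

No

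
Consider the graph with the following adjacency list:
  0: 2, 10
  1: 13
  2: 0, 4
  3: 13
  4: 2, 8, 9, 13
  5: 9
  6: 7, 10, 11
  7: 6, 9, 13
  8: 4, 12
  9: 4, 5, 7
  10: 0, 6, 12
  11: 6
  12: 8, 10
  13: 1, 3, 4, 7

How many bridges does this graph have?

4

The edges on the cycle 7-13-4-9-7 are not bridges since each lies on that cycle.
But removing 5-9 disconnects 5 from 9; removing 3-13 disconnects 3 from 13; removing 6-11 disconnects 6 from 11; removing 1-13 disconnects 1 from 13 — these are bridges.
That makes 4 bridges.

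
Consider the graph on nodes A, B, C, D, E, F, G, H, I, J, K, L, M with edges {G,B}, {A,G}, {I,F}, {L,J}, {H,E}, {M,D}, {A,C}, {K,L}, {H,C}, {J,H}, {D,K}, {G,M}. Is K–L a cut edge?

No

After removing K–L, the path K-D-M-G-A-C-H-J-L still connects them, so the edge is not a bridge.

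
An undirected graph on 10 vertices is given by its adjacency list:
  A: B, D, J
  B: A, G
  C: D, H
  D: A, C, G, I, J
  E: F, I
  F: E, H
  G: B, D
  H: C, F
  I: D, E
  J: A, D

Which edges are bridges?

The edges on the cycle D-G-B-A-D are not bridges since each lies on that cycle.
Every edge lies on some cycle, so there are no bridges.

none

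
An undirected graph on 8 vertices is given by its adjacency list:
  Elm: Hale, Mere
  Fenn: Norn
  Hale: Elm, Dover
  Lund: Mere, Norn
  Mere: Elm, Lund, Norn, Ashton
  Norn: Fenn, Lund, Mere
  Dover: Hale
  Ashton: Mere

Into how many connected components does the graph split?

Starting from Elm we can reach Elm, Fenn, Hale, Lund, Mere, Norn, Dover, Ashton. That is one component of size 8.
Total: 1 component.

1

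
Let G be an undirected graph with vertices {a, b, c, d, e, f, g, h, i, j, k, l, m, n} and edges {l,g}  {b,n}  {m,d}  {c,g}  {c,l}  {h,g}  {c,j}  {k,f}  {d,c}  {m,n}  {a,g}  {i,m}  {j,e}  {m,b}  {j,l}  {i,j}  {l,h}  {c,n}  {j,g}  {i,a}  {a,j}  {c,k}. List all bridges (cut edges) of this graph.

The edges on the cycle i-a-g-l-j-c-d-m-i are not bridges since each lies on that cycle.
But removing f–k disconnects f from k; removing c–k disconnects c from k; removing j–e disconnects j from e — these are bridges.

c-k, e-j, f-k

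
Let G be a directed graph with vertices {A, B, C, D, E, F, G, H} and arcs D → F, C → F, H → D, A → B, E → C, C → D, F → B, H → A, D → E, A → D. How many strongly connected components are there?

6

{C, D, E} are all mutually reachable — one SCC of size 3.
{H} is an SCC by itself.
{B} is an SCC by itself.
{F} is an SCC by itself.
{A} is an SCC by itself.
(and 1 more singleton SCC)
That gives 6 strongly connected components.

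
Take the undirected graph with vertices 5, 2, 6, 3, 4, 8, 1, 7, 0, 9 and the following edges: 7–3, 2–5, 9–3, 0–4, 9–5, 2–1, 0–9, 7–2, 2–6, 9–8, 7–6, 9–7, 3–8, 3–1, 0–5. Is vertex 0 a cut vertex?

Deleting 0 raises the number of components from 1 to 2, so 0 is a cut vertex.

Yes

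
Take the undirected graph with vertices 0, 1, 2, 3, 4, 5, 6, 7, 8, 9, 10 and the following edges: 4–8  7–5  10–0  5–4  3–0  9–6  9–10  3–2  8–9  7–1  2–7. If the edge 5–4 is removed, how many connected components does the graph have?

5 and 4 are still connected via 5-7-2-3-0-10-9-8-4, so the component count stays at 1.

1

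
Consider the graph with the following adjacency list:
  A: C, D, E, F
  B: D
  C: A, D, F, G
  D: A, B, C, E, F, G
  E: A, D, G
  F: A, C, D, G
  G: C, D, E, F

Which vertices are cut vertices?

Removing D increases the component count from 1 to 2, so D is a cut vertex.
By contrast removing B leaves 1 component; it is not a cut vertex. No other vertex is a cut vertex either.

D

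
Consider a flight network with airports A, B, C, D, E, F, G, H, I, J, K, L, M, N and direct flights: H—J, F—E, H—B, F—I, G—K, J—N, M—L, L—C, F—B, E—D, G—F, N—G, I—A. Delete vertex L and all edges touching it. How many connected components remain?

With L gone, the remaining components are: {C}; {M}; {A, B, D, E, F, G, H, I, J, K, N}.
That is 3 components.

3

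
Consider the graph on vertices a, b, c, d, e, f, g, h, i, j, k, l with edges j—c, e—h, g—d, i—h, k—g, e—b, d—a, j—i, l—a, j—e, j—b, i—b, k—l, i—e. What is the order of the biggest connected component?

f is isolated — a component by itself.
Starting from a we can reach a, d, g, k, l. That is one component of size 5.
Starting from b we can reach b, c, e, h, i, j. That is one component of size 6.
The largest has 6 vertices.

6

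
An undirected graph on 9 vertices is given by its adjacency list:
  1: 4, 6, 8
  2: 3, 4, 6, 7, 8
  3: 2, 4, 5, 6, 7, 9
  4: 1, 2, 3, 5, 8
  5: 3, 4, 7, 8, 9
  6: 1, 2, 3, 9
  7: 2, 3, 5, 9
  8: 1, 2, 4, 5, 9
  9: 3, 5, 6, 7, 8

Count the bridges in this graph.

The edges on the cycle 8-1-6-2-8 are not bridges since each lies on that cycle.
Every edge lies on some cycle, so there are no bridges.

0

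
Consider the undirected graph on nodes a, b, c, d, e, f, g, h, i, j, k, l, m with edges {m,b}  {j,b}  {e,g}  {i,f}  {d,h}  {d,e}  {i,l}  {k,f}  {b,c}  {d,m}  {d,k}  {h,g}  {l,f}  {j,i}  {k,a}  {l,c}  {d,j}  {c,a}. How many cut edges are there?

The edges on the cycle d-h-g-e-d are not bridges since each lies on that cycle.
Every edge lies on some cycle, so there are no bridges.

0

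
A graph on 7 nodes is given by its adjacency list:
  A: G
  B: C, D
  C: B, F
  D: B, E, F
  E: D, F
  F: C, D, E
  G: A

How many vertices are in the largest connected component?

5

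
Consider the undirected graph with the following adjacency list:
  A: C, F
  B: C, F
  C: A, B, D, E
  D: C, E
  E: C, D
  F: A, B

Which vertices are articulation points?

Removing C increases the component count from 1 to 2, so C is a cut vertex.
By contrast removing A leaves 1 component; it is not a cut vertex. No other vertex is a cut vertex either.

C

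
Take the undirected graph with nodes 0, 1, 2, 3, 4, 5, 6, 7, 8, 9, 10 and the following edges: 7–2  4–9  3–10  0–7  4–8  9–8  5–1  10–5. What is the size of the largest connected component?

4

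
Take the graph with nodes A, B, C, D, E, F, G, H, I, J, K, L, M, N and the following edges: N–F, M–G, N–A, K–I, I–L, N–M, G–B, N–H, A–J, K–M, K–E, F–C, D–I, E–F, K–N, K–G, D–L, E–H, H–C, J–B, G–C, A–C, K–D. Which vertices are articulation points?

K

Removing K increases the component count from 1 to 2, so K is a cut vertex.
By contrast removing A leaves 1 component; it is not a cut vertex. No other vertex is a cut vertex either.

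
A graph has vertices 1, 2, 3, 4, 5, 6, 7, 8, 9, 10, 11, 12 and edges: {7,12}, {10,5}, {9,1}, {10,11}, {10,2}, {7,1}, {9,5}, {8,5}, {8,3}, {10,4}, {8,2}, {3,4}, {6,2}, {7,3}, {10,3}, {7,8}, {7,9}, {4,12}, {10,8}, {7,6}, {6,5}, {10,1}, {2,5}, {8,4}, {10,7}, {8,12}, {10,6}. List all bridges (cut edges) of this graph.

The edges on the cycle 10-7-8-3-10 are not bridges since each lies on that cycle.
But removing 11–10 disconnects 11 from 10 — this is a bridge.

10-11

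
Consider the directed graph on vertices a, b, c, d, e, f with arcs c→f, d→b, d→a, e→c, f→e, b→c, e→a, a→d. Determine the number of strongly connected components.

{a, b, c, d, e, f} are all mutually reachable — one SCC of size 6.
That gives 1 strongly connected component.

1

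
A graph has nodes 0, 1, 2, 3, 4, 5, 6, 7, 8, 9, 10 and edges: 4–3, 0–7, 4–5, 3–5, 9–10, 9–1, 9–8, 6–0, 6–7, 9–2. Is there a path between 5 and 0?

The component containing 5 is {3, 4, 5}, and 0 is not in it.

No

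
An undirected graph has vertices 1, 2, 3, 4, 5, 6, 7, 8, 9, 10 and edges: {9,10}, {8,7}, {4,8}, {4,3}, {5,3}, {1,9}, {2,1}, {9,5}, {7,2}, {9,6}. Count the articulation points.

1

Removing 9 increases the component count from 1 to 3, so 9 is a cut vertex.
By contrast removing 7 leaves 1 component; it is not a cut vertex. No other vertex is a cut vertex either.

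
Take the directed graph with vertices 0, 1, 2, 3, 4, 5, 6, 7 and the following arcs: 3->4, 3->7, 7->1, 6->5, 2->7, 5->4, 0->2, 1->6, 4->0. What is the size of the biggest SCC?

7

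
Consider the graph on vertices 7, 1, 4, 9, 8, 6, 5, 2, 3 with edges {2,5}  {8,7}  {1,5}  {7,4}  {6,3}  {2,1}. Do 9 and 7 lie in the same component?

No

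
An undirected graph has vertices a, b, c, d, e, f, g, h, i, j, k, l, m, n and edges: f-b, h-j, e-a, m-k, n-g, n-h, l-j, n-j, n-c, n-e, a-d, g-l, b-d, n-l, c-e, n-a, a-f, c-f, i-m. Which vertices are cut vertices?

Removing m increases the component count from 2 to 3, so m is a cut vertex.
Removing n increases the component count from 2 to 3, so n is a cut vertex.
By contrast removing h leaves 2 components; it is not a cut vertex. No other vertex is a cut vertex either.

m, n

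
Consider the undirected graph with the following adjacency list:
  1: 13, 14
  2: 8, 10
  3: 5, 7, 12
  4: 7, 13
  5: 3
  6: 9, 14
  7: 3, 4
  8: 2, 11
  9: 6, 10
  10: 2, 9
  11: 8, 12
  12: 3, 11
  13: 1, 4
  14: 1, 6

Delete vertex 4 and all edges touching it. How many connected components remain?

With 4 gone, the remaining components are: {1, 2, 3, 5, 6, 7, 8, 9, 10, 11, 12, 13, 14}.
That is 1 component.

1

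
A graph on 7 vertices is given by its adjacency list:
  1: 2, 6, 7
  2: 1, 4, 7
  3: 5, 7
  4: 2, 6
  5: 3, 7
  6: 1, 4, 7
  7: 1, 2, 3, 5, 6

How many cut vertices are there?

Removing 7 increases the component count from 1 to 2, so 7 is a cut vertex.
By contrast removing 3 leaves 1 component; it is not a cut vertex. No other vertex is a cut vertex either.

1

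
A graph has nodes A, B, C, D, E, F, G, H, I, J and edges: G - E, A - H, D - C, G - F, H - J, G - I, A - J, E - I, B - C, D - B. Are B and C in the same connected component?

Yes

From B we can reach B, C, D, which includes C.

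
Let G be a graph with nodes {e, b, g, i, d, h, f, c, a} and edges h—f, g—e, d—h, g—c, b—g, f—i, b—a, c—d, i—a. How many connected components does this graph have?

1

Starting from a we can reach a, b, c, d, e, f, g, h, i. That is one component of size 9.
Total: 1 component.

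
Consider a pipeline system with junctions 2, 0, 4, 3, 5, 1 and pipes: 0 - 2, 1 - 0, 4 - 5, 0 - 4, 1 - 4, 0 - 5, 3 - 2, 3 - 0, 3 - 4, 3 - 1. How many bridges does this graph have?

0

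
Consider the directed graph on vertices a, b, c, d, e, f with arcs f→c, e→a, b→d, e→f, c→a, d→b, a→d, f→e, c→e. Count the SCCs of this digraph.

3

{c, e, f} are all mutually reachable — one SCC of size 3.
{b, d} are all mutually reachable — one SCC of size 2.
{a} is an SCC by itself.
That gives 3 strongly connected components.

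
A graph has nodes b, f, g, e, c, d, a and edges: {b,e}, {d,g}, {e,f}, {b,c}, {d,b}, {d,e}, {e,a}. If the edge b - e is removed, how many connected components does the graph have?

1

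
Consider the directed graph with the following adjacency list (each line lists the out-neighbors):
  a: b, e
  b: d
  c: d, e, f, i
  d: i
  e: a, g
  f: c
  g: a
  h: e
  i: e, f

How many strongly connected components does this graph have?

{a, b, c, d, e, f, g, i} are all mutually reachable — one SCC of size 8.
{h} is an SCC by itself.
That gives 2 strongly connected components.

2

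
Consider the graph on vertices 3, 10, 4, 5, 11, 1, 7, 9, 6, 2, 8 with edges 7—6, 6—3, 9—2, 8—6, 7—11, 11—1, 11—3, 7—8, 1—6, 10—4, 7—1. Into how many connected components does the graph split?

4

5 is isolated — a component by itself.
Starting from 4 we can reach 4, 10. That is one component of size 2.
Starting from 2 we can reach 2, 9. That is one component of size 2.
Starting from 1 we can reach 1, 3, 6, 7, 8, 11. That is one component of size 6.
Total: 4 components.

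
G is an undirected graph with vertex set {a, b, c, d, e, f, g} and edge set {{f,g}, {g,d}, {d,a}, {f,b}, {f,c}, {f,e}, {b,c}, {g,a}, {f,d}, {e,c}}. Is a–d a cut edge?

After removing a–d, the path a-g-d still connects them, so the edge is not a bridge.

No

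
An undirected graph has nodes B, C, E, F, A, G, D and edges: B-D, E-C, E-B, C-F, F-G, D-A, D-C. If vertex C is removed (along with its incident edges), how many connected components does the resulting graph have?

2

With C gone, the remaining components are: {F, G}; {A, B, D, E}.
That is 2 components.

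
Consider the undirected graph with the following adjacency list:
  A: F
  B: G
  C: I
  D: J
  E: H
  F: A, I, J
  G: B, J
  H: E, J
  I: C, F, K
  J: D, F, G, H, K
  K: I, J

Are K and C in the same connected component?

Yes

From K we can reach A, B, C, D, E, F, G, H, I, J, K, which includes C.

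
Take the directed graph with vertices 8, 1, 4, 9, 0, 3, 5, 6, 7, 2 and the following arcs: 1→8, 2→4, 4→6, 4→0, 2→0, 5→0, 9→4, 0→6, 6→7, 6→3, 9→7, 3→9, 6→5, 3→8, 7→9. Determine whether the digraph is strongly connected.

There is no directed path from 4 to 1, so the graph is not strongly connected.

No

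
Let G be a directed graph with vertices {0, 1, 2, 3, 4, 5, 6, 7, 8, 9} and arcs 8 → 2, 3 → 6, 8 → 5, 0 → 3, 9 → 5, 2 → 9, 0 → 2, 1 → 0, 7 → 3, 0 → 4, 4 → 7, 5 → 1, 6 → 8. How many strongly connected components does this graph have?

{0, 1, 2, 3, 4, 5, 6, 7, 8, 9} are all mutually reachable — one SCC of size 10.
That gives 1 strongly connected component.

1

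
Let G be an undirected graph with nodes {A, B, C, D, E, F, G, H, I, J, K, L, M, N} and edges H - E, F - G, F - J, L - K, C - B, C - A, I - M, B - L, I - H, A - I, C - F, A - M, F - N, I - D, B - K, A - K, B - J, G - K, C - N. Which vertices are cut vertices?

A, H, I

Removing A increases the component count from 1 to 2, so A is a cut vertex.
Removing H increases the component count from 1 to 2, so H is a cut vertex.
Removing I increases the component count from 1 to 3, so I is a cut vertex.
By contrast removing C leaves 1 component; it is not a cut vertex. No other vertex is a cut vertex either.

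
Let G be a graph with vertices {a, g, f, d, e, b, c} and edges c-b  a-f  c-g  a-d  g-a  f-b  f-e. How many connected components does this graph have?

Starting from a we can reach a, b, c, d, e, f, g. That is one component of size 7.
Total: 1 component.

1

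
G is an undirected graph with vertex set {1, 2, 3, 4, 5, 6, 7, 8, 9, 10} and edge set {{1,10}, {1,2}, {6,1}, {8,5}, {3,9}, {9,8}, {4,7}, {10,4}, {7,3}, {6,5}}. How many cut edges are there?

1

The edges on the cycle 6-1-10-4-7-3-9-8-5-6 are not bridges since each lies on that cycle.
But removing 1 - 2 disconnects 1 from 2 — this is a bridge.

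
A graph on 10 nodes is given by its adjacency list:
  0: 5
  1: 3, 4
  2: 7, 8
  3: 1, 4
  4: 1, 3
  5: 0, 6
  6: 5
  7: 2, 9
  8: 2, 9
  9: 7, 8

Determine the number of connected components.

Starting from 1 we can reach 1, 3, 4. That is one component of size 3.
Starting from 0 we can reach 0, 5, 6. That is one component of size 3.
Starting from 2 we can reach 2, 7, 8, 9. That is one component of size 4.
Total: 3 components.

3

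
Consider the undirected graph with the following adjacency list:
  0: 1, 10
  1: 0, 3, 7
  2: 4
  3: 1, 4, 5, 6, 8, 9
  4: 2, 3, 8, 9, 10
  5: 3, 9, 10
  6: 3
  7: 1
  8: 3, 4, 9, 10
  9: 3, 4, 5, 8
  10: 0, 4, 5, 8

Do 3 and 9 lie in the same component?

From 3 we can reach 0, 1, 2, 3, 4, 5, 6, 7, 8, 9, 10, which includes 9.

Yes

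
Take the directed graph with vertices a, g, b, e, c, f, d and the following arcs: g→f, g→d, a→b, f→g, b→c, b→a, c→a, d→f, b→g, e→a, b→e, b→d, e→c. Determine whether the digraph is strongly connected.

No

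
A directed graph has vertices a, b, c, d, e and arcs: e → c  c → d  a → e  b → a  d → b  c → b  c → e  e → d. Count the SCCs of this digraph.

1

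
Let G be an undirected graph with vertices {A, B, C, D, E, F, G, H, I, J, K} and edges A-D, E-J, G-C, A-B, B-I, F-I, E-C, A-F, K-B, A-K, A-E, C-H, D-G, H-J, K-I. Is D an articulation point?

Deleting D leaves 1 component (was 1) (its neighbors A, G remain connected to each other), so D is not a cut vertex.

No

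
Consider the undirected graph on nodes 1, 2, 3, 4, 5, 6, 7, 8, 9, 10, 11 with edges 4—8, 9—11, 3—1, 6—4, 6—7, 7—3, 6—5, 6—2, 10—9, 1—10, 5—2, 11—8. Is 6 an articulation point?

Deleting 6 raises the number of components from 1 to 2, so 6 is a cut vertex.

Yes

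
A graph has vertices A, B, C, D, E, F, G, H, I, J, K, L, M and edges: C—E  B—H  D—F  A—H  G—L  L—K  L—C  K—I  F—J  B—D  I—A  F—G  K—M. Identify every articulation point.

Removing C increases the component count from 1 to 2, so C is a cut vertex.
Removing F increases the component count from 1 to 2, so F is a cut vertex.
Removing K increases the component count from 1 to 2, so K is a cut vertex.
Likewise L is a cut vertex.
By contrast removing G leaves 1 component; it is not a cut vertex. No other vertex is a cut vertex either.

C, F, K, L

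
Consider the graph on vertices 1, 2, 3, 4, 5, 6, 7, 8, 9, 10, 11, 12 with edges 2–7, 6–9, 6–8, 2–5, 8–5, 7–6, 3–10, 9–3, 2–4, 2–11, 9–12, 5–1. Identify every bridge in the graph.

1-5, 10-3, 11-2, 12-9, 2-4, 3-9, 6-9

The edges on the cycle 2-7-6-8-5-2 are not bridges since each lies on that cycle.
But removing 2–4 disconnects 2 from 4; removing 2–11 disconnects 2 from 11; removing 3–10 disconnects 3 from 10; removing 6–9 disconnects 6 from 9 — these are bridges.
In total 7 edges are bridges.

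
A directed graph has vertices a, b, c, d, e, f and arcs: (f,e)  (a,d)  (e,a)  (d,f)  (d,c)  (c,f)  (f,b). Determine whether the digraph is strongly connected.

No

There is no directed path from b to f, so the graph is not strongly connected.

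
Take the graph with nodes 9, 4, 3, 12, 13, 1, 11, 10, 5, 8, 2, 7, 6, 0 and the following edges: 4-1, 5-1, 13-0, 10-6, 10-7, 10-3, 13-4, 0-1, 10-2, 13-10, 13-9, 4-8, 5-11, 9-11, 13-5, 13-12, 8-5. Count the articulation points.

2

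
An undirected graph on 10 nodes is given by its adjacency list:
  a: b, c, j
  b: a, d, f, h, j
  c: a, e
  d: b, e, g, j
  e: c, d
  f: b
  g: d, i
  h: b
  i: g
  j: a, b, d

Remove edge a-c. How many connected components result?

1

a and c are still connected via a-b-d-e-c, so the component count stays at 1.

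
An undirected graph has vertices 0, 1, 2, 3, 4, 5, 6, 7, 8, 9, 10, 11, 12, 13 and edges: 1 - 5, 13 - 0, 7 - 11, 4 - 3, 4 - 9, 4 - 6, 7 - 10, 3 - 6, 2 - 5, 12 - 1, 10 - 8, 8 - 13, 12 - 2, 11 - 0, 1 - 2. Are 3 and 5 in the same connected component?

No

The component containing 3 is {3, 4, 6, 9}, and 5 is not in it.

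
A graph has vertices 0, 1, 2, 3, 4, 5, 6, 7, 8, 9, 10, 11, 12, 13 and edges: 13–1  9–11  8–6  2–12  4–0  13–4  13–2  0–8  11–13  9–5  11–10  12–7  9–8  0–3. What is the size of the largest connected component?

14

Starting from 0 we can reach 0, 1, 2, 3, 4, 5, 6, 7, 8, 9, 10, 11, 12, 13. That is one component of size 14.
The largest has 14 vertices.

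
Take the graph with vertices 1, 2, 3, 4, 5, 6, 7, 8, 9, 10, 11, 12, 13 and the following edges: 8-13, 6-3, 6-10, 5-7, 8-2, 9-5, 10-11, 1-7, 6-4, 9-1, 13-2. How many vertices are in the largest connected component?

12 is isolated — a component by itself.
Starting from 2 we can reach 2, 8, 13. That is one component of size 3.
Starting from 1 we can reach 1, 5, 7, 9. That is one component of size 4.
Starting from 3 we can reach 3, 4, 6, 10, 11. That is one component of size 5.
The largest has 5 vertices.

5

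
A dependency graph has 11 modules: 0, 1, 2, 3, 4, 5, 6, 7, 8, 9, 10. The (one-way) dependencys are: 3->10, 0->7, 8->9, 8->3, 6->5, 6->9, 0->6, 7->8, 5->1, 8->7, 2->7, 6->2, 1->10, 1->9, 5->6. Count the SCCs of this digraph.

9

{5, 6} are all mutually reachable — one SCC of size 2.
{7, 8} are all mutually reachable — one SCC of size 2.
{10} is an SCC by itself.
{3} is an SCC by itself.
{1} is an SCC by itself.
(and 4 more singleton SCCs)
That gives 9 strongly connected components.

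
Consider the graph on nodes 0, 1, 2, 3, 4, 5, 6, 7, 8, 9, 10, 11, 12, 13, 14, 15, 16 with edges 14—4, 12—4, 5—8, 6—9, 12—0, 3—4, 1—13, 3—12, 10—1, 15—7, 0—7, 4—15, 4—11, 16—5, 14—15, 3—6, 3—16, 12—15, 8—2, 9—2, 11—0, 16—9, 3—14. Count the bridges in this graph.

The edges on the cycle 3-14-4-3 are not bridges since each lies on that cycle.
But removing 10—1 disconnects 10 from 1; removing 13—1 disconnects 13 from 1 — these are bridges.
That makes 2 bridges.

2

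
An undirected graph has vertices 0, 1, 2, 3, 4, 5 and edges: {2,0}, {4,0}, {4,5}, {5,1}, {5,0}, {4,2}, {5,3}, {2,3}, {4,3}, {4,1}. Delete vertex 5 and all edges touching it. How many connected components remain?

With 5 gone, the remaining components are: {0, 1, 2, 3, 4}.
That is 1 component.

1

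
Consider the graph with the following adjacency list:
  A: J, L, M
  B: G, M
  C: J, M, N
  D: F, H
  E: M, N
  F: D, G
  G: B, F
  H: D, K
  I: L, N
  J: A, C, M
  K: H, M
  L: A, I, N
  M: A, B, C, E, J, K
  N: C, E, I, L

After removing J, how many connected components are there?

1

With J gone, the remaining components are: {A, B, C, D, E, F, G, H, I, K, L, M, N}.
That is 1 component.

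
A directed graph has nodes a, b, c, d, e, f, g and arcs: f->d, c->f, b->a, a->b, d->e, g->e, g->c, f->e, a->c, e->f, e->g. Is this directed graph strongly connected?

There is no directed path from d to b, so the graph is not strongly connected.

No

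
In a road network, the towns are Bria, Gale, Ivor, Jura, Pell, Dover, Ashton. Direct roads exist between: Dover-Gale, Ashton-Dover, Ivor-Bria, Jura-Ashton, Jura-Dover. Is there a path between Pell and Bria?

No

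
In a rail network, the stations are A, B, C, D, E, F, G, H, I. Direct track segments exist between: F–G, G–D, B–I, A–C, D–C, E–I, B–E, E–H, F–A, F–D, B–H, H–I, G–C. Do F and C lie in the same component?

Yes

From F we can reach A, C, D, F, G, which includes C.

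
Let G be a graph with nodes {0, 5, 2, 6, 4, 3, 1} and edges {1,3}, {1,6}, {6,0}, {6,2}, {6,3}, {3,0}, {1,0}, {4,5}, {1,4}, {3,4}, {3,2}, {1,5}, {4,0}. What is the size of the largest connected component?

7

Starting from 0 we can reach 0, 1, 2, 3, 4, 5, 6. That is one component of size 7.
The largest has 7 vertices.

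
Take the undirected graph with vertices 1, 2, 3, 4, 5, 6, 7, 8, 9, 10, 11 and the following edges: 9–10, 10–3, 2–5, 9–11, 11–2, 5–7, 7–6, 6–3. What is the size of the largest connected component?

8

8 is isolated — a component by itself.
1 is isolated — a component by itself.
4 is isolated — a component by itself.
Starting from 2 we can reach 2, 3, 5, 6, 7, 9, 10, 11. That is one component of size 8.
The largest has 8 vertices.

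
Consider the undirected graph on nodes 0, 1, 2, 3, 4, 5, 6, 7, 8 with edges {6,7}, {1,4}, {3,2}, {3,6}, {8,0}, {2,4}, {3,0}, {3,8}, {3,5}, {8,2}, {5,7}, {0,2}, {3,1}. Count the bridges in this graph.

The edges on the cycle 3-6-7-5-3 are not bridges since each lies on that cycle.
Every edge lies on some cycle, so there are no bridges.

0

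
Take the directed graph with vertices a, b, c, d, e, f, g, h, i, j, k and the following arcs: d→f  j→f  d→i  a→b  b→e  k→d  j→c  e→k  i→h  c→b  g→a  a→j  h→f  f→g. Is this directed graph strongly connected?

Yes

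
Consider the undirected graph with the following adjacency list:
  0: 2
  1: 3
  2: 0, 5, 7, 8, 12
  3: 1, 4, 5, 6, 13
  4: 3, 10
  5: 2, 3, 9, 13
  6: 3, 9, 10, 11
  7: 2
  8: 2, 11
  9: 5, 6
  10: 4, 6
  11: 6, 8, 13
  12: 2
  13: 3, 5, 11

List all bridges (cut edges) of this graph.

The edges on the cycle 3-5-2-8-11-6-3 are not bridges since each lies on that cycle.
But removing 1-3 disconnects 1 from 3; removing 2-12 disconnects 2 from 12; removing 0-2 disconnects 0 from 2; removing 2-7 disconnects 2 from 7 — these are bridges.

0-2, 1-3, 12-2, 2-7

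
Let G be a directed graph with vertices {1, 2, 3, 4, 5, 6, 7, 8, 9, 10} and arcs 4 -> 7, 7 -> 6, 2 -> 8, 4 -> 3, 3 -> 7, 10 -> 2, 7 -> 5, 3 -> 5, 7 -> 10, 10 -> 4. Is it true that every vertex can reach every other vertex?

No

There is no directed path from 10 to 1, so the graph is not strongly connected.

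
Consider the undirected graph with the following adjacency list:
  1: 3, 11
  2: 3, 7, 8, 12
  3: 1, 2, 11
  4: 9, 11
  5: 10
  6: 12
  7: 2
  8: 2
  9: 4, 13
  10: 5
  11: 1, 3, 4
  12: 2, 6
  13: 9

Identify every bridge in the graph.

10-5, 11-4, 12-2, 12-6, 13-9, 2-3, 2-7, 2-8, 4-9

The edges on the cycle 3-1-11-3 are not bridges since each lies on that cycle.
But removing 4-9 disconnects 4 from 9; removing 11-4 disconnects 11 from 4; removing 10-5 disconnects 10 from 5; removing 6-12 disconnects 6 from 12 — these are bridges.
In total 9 edges are bridges.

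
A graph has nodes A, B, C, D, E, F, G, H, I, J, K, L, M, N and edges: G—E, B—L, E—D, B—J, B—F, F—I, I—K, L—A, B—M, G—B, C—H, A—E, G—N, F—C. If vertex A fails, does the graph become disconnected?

No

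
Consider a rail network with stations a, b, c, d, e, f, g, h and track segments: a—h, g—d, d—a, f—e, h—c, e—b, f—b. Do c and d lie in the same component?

Yes

From c we can reach a, c, d, g, h, which includes d.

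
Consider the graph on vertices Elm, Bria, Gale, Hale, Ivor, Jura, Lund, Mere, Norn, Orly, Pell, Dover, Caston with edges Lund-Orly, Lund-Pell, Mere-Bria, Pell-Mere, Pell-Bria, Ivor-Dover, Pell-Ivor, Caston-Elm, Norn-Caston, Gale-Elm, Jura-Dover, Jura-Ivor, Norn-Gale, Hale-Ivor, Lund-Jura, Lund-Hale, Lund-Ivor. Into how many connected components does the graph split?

2

Starting from Elm we can reach Elm, Gale, Norn, Caston. That is one component of size 4.
Starting from Bria we can reach Bria, Hale, Ivor, Jura, Lund, Mere, Orly, Pell, Dover. That is one component of size 9.
Total: 2 components.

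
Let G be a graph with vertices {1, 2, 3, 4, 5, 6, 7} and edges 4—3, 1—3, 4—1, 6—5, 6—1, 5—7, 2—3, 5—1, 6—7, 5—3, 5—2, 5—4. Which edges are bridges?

The edges on the cycle 5-4-3-5 are not bridges since each lies on that cycle.
Every edge lies on some cycle, so there are no bridges.

none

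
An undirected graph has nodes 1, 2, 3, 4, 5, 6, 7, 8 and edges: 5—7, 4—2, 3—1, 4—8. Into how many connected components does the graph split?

4

6 is isolated — a component by itself.
Starting from 5 we can reach 5, 7. That is one component of size 2.
Starting from 1 we can reach 1, 3. That is one component of size 2.
Starting from 2 we can reach 2, 4, 8. That is one component of size 3.
Total: 4 components.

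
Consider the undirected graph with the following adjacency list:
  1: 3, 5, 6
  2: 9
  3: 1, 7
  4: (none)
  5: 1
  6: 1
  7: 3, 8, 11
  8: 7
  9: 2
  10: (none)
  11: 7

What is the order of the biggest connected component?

7

4 is isolated — a component by itself.
10 is isolated — a component by itself.
Starting from 2 we can reach 2, 9. That is one component of size 2.
Starting from 1 we can reach 1, 3, 5, 6, 7, 8, 11. That is one component of size 7.
The largest has 7 vertices.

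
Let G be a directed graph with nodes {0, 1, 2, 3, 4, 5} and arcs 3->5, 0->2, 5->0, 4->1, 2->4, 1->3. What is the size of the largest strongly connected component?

6

{0, 1, 2, 3, 4, 5} are all mutually reachable — one SCC of size 6.
The largest has 6 vertices.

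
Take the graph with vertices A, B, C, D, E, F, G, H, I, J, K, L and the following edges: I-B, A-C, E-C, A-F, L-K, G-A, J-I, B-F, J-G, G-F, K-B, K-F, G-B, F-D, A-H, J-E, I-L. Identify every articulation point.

Removing A increases the component count from 1 to 2, so A is a cut vertex.
Removing F increases the component count from 1 to 2, so F is a cut vertex.
By contrast removing K leaves 1 component; it is not a cut vertex. No other vertex is a cut vertex either.

A, F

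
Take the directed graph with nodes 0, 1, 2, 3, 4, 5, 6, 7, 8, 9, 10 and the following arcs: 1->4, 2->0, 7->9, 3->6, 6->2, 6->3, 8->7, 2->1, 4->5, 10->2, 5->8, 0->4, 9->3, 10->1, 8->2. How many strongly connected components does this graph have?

{0, 1, 2, 3, 4, 5, 6, 7, 8, 9} are all mutually reachable — one SCC of size 10.
{10} is an SCC by itself.
That gives 2 strongly connected components.

2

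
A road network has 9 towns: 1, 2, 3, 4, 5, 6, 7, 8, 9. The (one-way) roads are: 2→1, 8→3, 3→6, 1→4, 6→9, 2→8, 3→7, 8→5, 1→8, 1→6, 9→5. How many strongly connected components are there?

{7} is an SCC by itself.
{4} is an SCC by itself.
{1} is an SCC by itself.
{5} is an SCC by itself.
{3} is an SCC by itself.
(and 4 more singleton SCCs)
That gives 9 strongly connected components.

9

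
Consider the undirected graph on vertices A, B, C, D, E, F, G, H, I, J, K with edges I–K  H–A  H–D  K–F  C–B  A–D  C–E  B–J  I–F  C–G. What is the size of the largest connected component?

Starting from A we can reach A, D, H. That is one component of size 3.
Starting from F we can reach F, I, K. That is one component of size 3.
Starting from B we can reach B, C, E, G, J. That is one component of size 5.
The largest has 5 vertices.

5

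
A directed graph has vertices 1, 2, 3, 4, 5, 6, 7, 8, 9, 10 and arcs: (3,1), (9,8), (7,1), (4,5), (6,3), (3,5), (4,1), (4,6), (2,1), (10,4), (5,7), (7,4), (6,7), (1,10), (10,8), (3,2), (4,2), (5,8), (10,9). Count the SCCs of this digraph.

3

{1, 2, 3, 4, 5, 6, 7, 10} are all mutually reachable — one SCC of size 8.
{8} is an SCC by itself.
{9} is an SCC by itself.
That gives 3 strongly connected components.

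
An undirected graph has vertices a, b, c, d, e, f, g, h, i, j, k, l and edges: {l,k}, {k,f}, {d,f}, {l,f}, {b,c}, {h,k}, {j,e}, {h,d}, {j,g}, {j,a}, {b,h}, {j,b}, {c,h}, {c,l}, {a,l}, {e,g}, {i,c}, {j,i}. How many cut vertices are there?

1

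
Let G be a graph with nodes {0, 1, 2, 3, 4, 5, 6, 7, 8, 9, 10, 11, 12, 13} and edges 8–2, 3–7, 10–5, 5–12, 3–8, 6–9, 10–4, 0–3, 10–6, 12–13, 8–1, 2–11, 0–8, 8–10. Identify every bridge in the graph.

The edges on the cycle 0-3-8-0 are not bridges since each lies on that cycle.
But removing 1–8 disconnects 1 from 8; removing 8–2 disconnects 8 from 2; removing 10–4 disconnects 10 from 4; removing 10–5 disconnects 10 from 5 — these are bridges.
In total 11 edges are bridges.

1-8, 10-4, 10-5, 10-6, 10-8, 11-2, 12-13, 12-5, 2-8, 3-7, 6-9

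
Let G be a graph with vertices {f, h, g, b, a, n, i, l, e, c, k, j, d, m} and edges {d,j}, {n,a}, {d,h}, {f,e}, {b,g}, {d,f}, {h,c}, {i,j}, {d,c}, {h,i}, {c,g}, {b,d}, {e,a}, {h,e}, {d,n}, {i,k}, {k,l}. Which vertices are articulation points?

Removing i increases the component count from 2 to 3, so i is a cut vertex.
Removing k increases the component count from 2 to 3, so k is a cut vertex.
By contrast removing h leaves 2 components; it is not a cut vertex. No other vertex is a cut vertex either.

i, k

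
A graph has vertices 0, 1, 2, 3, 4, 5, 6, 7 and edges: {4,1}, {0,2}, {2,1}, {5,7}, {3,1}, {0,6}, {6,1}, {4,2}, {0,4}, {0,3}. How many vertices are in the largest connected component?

Starting from 5 we can reach 5, 7. That is one component of size 2.
Starting from 0 we can reach 0, 1, 2, 3, 4, 6. That is one component of size 6.
The largest has 6 vertices.

6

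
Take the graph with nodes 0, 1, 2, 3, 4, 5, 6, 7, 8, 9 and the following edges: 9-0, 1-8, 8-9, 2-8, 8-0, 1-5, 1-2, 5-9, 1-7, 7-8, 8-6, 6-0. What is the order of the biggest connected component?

4 is isolated — a component by itself.
3 is isolated — a component by itself.
Starting from 0 we can reach 0, 1, 2, 5, 6, 7, 8, 9. That is one component of size 8.
The largest has 8 vertices.

8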